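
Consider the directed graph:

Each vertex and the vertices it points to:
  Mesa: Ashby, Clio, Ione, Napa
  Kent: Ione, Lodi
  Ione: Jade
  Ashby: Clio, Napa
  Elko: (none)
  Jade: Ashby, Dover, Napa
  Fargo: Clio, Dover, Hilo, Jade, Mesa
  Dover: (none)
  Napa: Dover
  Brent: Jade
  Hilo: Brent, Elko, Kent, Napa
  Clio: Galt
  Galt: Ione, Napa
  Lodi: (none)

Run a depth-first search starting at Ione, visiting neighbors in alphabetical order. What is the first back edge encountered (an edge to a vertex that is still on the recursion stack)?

Galt→Ione

DFS from Ione (visiting neighbors in alphabetical order); mark gray on enter, black on exit:
Ione gray
  Jade gray
    Ashby gray
      Clio gray
        Galt gray
          Galt→Ione: Ione is gray → back edge
First back edge: Galt → Ione.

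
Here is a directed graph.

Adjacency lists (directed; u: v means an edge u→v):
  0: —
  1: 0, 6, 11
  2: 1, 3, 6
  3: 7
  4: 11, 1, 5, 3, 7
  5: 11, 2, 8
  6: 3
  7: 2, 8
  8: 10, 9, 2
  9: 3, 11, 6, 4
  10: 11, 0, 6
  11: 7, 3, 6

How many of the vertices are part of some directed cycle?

11

A vertex is on a directed cycle iff it belongs to a strongly connected component of size ≥ 2 (or has a self-loop).
The vertices on cycles are {1, 2, 3, 4, 5, 6, 7, 8, 9, 10, 11} — 11 in total.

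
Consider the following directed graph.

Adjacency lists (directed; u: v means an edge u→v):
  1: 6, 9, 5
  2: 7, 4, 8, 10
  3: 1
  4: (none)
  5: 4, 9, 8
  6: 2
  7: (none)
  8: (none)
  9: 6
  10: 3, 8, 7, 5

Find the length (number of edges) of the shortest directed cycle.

5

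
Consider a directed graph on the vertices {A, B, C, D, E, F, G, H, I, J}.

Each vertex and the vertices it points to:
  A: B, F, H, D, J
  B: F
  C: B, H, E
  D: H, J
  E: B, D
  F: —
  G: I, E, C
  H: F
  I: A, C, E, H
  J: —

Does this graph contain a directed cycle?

DFS with white/gray/black marking, starting from I:
I gray
  A gray
    B gray
      F gray
      F black
    B black
    A→F: F black — skip
    H gray
      H→F: F black — skip
    H black
    D gray
      D→H: H black — skip
      J gray
      J black
    D black
    A→J: J black — skip
  A black
  C gray
    C→B: B black — skip
    C→H: H black — skip
    E gray
      E→B: B black — skip
      E→D: D black — skip
    E black
  C black
  I→E: E black — skip
  I→H: H black — skip
I black
G gray
  G→I: I black — skip
  G→E: E black — skip
  G→C: C black — skip
G black
Every edge goes to a white or black vertex — no back edge, so the graph is acyclic.

No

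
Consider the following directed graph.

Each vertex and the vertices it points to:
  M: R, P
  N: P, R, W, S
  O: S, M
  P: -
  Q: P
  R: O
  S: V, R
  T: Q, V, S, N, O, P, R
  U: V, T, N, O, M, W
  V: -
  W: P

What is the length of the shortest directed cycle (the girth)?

3

For each vertex v, BFS finds the shortest path from v back to v.
The shortest such closed walk is M → R → O → M, length 3.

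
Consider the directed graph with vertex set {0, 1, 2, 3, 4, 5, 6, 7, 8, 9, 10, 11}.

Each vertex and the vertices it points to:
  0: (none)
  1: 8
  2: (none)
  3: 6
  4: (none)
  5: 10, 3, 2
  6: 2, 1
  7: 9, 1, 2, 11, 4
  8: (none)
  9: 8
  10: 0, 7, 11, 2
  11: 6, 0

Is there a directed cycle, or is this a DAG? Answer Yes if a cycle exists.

DFS with white/gray/black marking, starting from 10:
10 gray
  0 gray
  0 black
  7 gray
    9 gray
      8 gray
      8 black
    9 black
    1 gray
      1→8: 8 black — skip
    1 black
    2 gray
    2 black
    11 gray
      6 gray
        6→2: 2 black — skip
        6→1: 1 black — skip
      6 black
      11→0: 0 black — skip
    11 black
    4 gray
    4 black
  7 black
  10→11: 11 black — skip
  10→2: 2 black — skip
10 black
3 gray
  3→6: 6 black — skip
3 black
5 gray
  5→10: 10 black — skip
  5→3: 3 black — skip
  5→2: 2 black — skip
5 black
Every edge goes to a white or black vertex — no back edge, so the graph is acyclic.

No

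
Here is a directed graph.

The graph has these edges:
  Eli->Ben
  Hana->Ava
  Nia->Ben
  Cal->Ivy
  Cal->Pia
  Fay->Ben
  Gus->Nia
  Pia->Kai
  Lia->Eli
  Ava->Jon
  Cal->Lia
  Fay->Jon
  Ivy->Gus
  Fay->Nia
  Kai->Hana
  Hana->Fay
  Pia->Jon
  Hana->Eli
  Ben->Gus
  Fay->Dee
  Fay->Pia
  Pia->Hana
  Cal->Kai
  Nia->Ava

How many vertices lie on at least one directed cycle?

7

A vertex is on a directed cycle iff it belongs to a strongly connected component of size ≥ 2 (or has a self-loop).
The vertices on cycles are {Ben, Fay, Gus, Kai, Nia, Pia, Hana} — 7 in total.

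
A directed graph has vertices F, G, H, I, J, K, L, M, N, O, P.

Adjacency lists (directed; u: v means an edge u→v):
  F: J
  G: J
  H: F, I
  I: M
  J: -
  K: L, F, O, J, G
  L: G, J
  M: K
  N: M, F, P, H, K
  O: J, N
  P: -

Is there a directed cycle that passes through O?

O is on a cycle iff O can reach itself via ≥1 edge.
O → N → K → O — yes.

Yes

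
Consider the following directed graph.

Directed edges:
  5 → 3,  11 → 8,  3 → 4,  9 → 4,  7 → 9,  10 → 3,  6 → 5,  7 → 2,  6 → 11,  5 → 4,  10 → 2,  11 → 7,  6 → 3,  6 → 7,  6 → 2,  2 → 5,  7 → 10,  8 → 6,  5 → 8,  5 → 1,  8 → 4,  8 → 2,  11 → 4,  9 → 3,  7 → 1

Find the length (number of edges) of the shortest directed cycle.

3

For each vertex v, BFS finds the shortest path from v back to v.
The shortest such closed walk is 11 → 8 → 6 → 11, length 3.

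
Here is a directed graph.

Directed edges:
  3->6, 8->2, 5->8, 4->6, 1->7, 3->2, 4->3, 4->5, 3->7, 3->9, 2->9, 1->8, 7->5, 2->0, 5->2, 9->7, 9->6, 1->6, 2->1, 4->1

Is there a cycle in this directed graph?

DFS with white/gray/black marking, starting from 0:
0 gray
0 black
1 gray
  6 gray
  6 black
  7 gray
    5 gray
      2 gray
        9 gray
          9→7: 7 is gray → back edge
Back edge found, so a cycle exists: 7 → 5 → 2 → 9 → 7.

Yes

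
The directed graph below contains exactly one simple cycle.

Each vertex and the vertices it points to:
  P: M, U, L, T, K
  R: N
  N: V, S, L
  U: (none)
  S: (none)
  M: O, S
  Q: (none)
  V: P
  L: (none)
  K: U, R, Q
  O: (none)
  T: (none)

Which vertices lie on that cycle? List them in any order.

K, N, P, R, V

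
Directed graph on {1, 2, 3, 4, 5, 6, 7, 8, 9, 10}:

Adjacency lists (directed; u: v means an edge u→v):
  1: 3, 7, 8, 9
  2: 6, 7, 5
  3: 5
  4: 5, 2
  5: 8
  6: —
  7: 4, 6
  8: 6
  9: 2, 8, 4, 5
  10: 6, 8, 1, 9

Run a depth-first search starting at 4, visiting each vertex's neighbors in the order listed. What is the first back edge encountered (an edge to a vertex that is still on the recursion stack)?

DFS from 4 (visiting each vertex's neighbors in the order listed); mark gray on enter, black on exit:
4 gray
  5 gray
    8 gray
      6 gray
      6 black
    8 black
  5 black
  2 gray
    2→6: 6 black — skip
    7 gray
      7→4: 4 is gray → back edge
First back edge: 7 → 4.

7->4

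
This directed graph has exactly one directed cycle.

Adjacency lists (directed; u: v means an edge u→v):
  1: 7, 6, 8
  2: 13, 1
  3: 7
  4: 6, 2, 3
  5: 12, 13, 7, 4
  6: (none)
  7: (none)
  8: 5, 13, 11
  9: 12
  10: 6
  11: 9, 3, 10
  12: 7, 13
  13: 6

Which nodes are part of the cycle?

1, 2, 4, 5, 8

DFS with gray/black marking from 1:
1 gray
  7 gray
  7 black
  6 gray
  6 black
  8 gray
    5 gray
      12 gray
        12→7: 7 black — skip
        13 gray
          13→6: 6 black — skip
        13 black
      12 black
      5→13: 13 black — skip
      5→7: 7 black — skip
      4 gray
        4→6: 6 black — skip
        2 gray
          2→13: 13 black — skip
          2→1: 1 is gray → back edge
Back edge closes the cycle 1 → 8 → 5 → 4 → 2 → 1; its vertices are {1, 2, 4, 5, 8}.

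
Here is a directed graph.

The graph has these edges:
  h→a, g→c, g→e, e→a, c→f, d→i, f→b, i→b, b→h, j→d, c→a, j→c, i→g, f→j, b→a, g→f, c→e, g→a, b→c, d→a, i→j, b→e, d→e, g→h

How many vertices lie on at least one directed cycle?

A vertex is on a directed cycle iff it belongs to a strongly connected component of size ≥ 2 (or has a self-loop).
The vertices on cycles are {b, c, d, f, g, i, j} — 7 in total.

7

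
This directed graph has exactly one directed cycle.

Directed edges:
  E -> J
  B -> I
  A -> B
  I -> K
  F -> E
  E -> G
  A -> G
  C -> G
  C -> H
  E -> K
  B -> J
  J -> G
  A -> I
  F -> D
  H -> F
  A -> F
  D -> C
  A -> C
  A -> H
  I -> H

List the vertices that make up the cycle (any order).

DFS with gray/black marking from F:
F gray
  E gray
    J gray
      G gray
      G black
    J black
    E→G: G black — skip
    K gray
    K black
  E black
  D gray
    C gray
      C→G: G black — skip
      H gray
        H→F: F is gray → back edge
Back edge closes the cycle F → D → C → H → F; its vertices are {C, D, F, H}.

C, D, F, H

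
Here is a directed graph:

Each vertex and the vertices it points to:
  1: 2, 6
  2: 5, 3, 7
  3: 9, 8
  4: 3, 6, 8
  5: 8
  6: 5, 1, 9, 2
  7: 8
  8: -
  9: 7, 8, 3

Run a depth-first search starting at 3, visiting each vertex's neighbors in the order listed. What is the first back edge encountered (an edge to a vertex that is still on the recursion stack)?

9→3

DFS from 3 (visiting each vertex's neighbors in the order listed); mark gray on enter, black on exit:
3 gray
  9 gray
    7 gray
      8 gray
      8 black
    7 black
    9→8: 8 black — skip
    9→3: 3 is gray → back edge
First back edge: 9 → 3.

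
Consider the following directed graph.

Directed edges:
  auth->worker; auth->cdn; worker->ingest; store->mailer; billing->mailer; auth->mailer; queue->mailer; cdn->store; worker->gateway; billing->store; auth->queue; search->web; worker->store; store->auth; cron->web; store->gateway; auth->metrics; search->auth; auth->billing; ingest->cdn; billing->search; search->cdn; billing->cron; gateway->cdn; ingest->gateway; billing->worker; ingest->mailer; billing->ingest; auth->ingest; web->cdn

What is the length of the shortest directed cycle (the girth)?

For each vertex v, BFS finds the shortest path from v back to v.
The shortest such closed walk is billing → search → auth → billing, length 3.

3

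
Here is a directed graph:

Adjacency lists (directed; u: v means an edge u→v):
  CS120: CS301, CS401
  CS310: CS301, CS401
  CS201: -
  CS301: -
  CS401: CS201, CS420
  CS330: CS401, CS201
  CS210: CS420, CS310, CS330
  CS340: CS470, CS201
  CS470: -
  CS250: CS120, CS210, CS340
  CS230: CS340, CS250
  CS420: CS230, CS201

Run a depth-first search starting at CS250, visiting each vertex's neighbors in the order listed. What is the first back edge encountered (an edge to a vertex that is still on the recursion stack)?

DFS from CS250 (visiting each vertex's neighbors in the order listed); mark gray on enter, black on exit:
CS250 gray
  CS120 gray
    CS301 gray
    CS301 black
    CS401 gray
      CS201 gray
      CS201 black
      CS420 gray
        CS230 gray
          CS340 gray
            CS470 gray
            CS470 black
            CS340→CS201: CS201 black — skip
          CS340 black
          CS230→CS250: CS250 is gray → back edge
First back edge: CS230 → CS250.

CS230->CS250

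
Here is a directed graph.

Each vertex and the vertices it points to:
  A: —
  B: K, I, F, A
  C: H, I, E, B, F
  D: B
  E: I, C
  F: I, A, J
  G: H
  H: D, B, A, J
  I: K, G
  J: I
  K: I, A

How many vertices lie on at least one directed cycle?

10

A vertex is on a directed cycle iff it belongs to a strongly connected component of size ≥ 2 (or has a self-loop).
The vertices on cycles are {B, C, D, E, F, G, H, I, J, K} — 10 in total.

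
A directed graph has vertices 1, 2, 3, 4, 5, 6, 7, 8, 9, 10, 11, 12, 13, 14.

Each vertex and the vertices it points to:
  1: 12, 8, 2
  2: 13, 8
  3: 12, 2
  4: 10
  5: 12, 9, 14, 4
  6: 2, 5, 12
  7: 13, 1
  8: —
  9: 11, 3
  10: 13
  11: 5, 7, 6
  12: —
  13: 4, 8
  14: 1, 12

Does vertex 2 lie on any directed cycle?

No

2 lies on a cycle iff there is a path from 2 back to itself.
Exploring from 2, it never reaches itself; equivalently, its strongly connected component is a singleton.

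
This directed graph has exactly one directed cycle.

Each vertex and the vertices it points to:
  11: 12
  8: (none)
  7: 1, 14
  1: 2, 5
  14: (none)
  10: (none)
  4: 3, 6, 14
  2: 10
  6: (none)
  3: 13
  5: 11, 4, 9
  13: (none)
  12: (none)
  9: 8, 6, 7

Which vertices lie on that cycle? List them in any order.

DFS with gray/black marking from 1:
1 gray
  2 gray
    10 gray
    10 black
  2 black
  5 gray
    11 gray
      12 gray
      12 black
    11 black
    4 gray
      3 gray
        13 gray
        13 black
      3 black
      6 gray
      6 black
      14 gray
      14 black
    4 black
    9 gray
      8 gray
      8 black
      9→6: 6 black — skip
      7 gray
        7→1: 1 is gray → back edge
Back edge closes the cycle 1 → 5 → 9 → 7 → 1; its vertices are {1, 5, 7, 9}.

1, 5, 7, 9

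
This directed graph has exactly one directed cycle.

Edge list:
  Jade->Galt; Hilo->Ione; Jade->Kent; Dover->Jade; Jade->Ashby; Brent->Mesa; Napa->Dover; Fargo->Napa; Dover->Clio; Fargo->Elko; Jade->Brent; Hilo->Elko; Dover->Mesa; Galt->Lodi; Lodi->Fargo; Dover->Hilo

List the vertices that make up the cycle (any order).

DFS with gray/black marking from Napa:
Napa gray
  Dover gray
    Clio gray
    Clio black
    Mesa gray
    Mesa black
    Jade gray
      Ashby gray
      Ashby black
      Galt gray
        Lodi gray
          Fargo gray
            Fargo→Napa: Napa is gray → back edge
Back edge closes the cycle Napa → Dover → Jade → Galt → Lodi → Fargo → Napa; its vertices are {Galt, Jade, Lodi, Napa, Dover, Fargo}.

Galt, Jade, Lodi, Napa, Dover, Fargo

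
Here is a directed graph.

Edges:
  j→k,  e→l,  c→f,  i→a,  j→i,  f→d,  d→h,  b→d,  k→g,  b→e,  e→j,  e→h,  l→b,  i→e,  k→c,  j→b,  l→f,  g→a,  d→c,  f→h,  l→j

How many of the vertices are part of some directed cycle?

8

A vertex is on a directed cycle iff it belongs to a strongly connected component of size ≥ 2 (or has a self-loop).
The vertices on cycles are {b, c, d, e, f, i, j, l} — 8 in total.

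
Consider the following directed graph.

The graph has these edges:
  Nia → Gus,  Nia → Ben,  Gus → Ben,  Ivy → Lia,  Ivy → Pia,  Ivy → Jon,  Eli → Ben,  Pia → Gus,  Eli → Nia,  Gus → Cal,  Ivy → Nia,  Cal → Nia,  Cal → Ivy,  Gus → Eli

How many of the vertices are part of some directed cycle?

6

A vertex is on a directed cycle iff it belongs to a strongly connected component of size ≥ 2 (or has a self-loop).
The vertices on cycles are {Cal, Eli, Gus, Ivy, Nia, Pia} — 6 in total.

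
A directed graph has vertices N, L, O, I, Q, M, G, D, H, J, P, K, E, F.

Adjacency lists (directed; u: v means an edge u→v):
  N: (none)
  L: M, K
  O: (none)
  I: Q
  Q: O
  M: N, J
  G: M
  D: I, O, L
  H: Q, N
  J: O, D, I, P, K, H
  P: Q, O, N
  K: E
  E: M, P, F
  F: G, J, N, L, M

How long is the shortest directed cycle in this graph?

For each vertex v, BFS finds the shortest path from v back to v.
The shortest such closed walk is E → F → J → K → E, length 4.

4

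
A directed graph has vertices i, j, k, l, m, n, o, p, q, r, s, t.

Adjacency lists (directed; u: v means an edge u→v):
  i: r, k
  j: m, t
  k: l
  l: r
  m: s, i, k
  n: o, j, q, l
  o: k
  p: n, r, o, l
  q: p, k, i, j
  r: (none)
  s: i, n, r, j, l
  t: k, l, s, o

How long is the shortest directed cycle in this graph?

For each vertex v, BFS finds the shortest path from v back to v.
The shortest such closed walk is p → n → q → p, length 3.

3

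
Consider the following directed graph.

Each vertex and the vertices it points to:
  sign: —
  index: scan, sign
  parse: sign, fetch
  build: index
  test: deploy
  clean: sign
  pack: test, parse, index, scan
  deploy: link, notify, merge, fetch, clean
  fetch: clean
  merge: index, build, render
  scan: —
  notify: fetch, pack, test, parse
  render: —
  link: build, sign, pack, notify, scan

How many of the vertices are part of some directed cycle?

A vertex is on a directed cycle iff it belongs to a strongly connected component of size ≥ 2 (or has a self-loop).
The vertices on cycles are {link, pack, test, deploy, notify} — 5 in total.

5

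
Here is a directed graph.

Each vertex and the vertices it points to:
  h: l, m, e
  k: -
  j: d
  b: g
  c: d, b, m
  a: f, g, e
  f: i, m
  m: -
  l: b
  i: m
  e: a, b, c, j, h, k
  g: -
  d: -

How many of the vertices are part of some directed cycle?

A vertex is on a directed cycle iff it belongs to a strongly connected component of size ≥ 2 (or has a self-loop).
The vertices on cycles are {a, e, h} — 3 in total.

3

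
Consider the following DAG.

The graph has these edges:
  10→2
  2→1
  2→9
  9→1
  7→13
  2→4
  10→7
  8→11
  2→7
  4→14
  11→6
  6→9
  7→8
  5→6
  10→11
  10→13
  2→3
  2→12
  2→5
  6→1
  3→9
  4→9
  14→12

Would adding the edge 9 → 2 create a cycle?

Adding 9→2 creates a cycle iff 2 can already reach 9.
Path from 2: 2 → 9.
So 2 → … → 9 → 2 is a cycle.

Yes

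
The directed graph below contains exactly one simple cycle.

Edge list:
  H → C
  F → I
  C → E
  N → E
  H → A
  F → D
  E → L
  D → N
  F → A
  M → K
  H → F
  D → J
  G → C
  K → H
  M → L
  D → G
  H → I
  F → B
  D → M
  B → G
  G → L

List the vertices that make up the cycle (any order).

D, F, H, K, M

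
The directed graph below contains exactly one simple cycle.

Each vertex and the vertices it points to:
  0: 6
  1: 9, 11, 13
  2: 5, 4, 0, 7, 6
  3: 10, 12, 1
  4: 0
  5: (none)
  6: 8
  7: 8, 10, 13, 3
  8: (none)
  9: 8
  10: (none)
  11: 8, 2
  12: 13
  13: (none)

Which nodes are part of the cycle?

1, 2, 3, 7, 11

DFS with gray/black marking from 2:
2 gray
  5 gray
  5 black
  4 gray
    0 gray
      6 gray
        8 gray
        8 black
      6 black
    0 black
  4 black
  2→0: 0 black — skip
  7 gray
    7→8: 8 black — skip
    10 gray
    10 black
    13 gray
    13 black
    3 gray
      3→10: 10 black — skip
      12 gray
        12→13: 13 black — skip
      12 black
      1 gray
        9 gray
          9→8: 8 black — skip
        9 black
        11 gray
          11→8: 8 black — skip
          11→2: 2 is gray → back edge
Back edge closes the cycle 2 → 7 → 3 → 1 → 11 → 2; its vertices are {1, 2, 3, 7, 11}.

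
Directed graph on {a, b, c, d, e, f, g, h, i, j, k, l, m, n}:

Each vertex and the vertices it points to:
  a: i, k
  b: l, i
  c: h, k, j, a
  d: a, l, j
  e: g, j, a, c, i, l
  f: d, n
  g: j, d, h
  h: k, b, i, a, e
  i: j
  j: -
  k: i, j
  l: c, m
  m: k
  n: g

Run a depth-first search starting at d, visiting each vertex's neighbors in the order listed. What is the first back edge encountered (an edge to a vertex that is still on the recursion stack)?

b→l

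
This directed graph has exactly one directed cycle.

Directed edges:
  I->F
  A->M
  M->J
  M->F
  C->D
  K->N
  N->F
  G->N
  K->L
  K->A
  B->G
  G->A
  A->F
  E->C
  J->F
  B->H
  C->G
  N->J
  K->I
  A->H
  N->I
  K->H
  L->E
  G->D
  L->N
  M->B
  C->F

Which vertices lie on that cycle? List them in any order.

DFS with gray/black marking from A:
A gray
  F gray
  F black
  H gray
  H black
  M gray
    B gray
      G gray
        D gray
        D black
        G→A: A is gray → back edge
Back edge closes the cycle A → M → B → G → A; its vertices are {A, B, G, M}.

A, B, G, M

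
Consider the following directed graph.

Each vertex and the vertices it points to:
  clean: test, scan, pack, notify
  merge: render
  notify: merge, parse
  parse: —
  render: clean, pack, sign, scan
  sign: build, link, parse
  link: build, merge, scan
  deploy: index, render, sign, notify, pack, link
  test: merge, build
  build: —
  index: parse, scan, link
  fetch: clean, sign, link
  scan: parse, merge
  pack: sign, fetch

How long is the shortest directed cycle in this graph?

3

For each vertex v, BFS finds the shortest path from v back to v.
The shortest such closed walk is pack → fetch → clean → pack, length 3.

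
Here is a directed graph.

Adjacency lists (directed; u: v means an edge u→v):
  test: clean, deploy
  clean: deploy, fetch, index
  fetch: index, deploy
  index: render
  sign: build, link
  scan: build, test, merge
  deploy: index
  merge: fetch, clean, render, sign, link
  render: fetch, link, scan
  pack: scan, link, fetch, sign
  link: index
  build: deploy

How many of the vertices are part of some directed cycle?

A vertex is on a directed cycle iff it belongs to a strongly connected component of size ≥ 2 (or has a self-loop).
The vertices on cycles are {link, scan, sign, test, build, clean, fetch, index, merge, deploy, render} — 11 in total.

11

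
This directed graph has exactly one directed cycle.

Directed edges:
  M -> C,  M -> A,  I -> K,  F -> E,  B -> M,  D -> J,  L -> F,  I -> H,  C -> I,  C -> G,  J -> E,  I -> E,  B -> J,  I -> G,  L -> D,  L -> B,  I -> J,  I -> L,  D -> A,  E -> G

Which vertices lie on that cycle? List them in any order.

B, C, I, L, M

DFS with gray/black marking from I:
I gray
  K gray
  K black
  G gray
  G black
  H gray
  H black
  E gray
    E→G: G black — skip
  E black
  J gray
    J→E: E black — skip
  J black
  L gray
    D gray
      A gray
      A black
      D→J: J black — skip
    D black
    B gray
      B→J: J black — skip
      M gray
        C gray
          C→G: G black — skip
          C→I: I is gray → back edge
Back edge closes the cycle I → L → B → M → C → I; its vertices are {B, C, I, L, M}.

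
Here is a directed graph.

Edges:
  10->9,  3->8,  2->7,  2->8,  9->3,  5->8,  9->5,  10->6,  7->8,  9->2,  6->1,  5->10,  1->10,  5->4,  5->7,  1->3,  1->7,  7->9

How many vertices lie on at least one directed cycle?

7

A vertex is on a directed cycle iff it belongs to a strongly connected component of size ≥ 2 (or has a self-loop).
The vertices on cycles are {1, 2, 5, 6, 7, 9, 10} — 7 in total.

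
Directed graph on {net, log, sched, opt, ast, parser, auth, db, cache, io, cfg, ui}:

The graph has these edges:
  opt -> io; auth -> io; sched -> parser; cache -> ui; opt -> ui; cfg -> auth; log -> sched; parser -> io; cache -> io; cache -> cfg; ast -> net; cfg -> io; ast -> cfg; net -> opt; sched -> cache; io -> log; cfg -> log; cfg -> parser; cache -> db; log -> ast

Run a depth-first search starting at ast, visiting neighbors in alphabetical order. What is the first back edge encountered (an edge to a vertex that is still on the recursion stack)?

log->ast

DFS from ast (visiting neighbors in alphabetical order); mark gray on enter, black on exit:
ast gray
  cfg gray
    auth gray
      io gray
        log gray
          log→ast: ast is gray → back edge
First back edge: log → ast.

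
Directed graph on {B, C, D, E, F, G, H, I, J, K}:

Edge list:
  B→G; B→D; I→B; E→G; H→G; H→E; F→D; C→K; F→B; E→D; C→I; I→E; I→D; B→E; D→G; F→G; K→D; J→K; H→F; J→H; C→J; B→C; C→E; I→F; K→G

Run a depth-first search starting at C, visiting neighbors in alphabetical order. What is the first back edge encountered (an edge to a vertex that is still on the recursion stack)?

B->C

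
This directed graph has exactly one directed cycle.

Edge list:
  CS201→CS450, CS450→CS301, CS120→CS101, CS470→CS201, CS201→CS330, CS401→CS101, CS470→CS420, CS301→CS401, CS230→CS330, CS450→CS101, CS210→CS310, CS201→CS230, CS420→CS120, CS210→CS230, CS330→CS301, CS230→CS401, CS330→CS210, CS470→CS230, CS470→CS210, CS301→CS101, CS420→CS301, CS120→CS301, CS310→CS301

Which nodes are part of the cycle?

DFS with gray/black marking from CS330:
CS330 gray
  CS210 gray
    CS310 gray
      CS301 gray
        CS401 gray
          CS101 gray
          CS101 black
        CS401 black
        CS301→CS101: CS101 black — skip
      CS301 black
    CS310 black
    CS230 gray
      CS230→CS401: CS401 black — skip
      CS230→CS330: CS330 is gray → back edge
Back edge closes the cycle CS330 → CS210 → CS230 → CS330; its vertices are {CS210, CS230, CS330}.

CS210, CS230, CS330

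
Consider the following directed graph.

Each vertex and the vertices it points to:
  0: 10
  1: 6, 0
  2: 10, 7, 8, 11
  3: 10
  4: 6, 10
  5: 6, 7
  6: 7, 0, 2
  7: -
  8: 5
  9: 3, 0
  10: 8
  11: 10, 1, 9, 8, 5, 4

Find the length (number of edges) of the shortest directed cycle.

For each vertex v, BFS finds the shortest path from v back to v.
The shortest such closed walk is 11 → 4 → 6 → 2 → 11, length 4.

4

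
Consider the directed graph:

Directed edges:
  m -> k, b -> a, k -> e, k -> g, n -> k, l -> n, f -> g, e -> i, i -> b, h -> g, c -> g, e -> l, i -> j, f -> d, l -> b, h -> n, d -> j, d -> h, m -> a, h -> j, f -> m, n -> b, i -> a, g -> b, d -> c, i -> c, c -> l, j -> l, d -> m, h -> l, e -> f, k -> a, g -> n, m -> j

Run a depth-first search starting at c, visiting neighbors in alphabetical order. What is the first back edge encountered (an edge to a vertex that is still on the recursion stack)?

d→c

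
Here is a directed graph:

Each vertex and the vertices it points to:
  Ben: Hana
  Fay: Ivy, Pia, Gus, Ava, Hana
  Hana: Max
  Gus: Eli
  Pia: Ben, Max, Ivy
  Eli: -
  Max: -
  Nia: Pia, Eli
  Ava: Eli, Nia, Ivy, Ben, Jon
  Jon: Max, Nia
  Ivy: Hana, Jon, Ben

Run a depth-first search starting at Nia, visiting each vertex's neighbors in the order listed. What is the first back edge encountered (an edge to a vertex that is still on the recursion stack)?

Jon->Nia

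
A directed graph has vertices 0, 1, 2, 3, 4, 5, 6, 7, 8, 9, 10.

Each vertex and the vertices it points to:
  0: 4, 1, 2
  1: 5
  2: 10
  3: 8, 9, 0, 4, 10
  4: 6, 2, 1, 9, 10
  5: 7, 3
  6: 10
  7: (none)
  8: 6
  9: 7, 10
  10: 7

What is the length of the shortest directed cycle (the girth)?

4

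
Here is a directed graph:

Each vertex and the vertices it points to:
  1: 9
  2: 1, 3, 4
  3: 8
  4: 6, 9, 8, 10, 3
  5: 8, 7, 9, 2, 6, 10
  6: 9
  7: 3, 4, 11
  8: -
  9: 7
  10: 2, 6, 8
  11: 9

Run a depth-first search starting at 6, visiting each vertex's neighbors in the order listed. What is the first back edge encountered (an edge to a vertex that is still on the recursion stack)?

4->6

DFS from 6 (visiting each vertex's neighbors in the order listed); mark gray on enter, black on exit:
6 gray
  9 gray
    7 gray
      3 gray
        8 gray
        8 black
      3 black
      4 gray
        4→6: 6 is gray → back edge
First back edge: 4 → 6.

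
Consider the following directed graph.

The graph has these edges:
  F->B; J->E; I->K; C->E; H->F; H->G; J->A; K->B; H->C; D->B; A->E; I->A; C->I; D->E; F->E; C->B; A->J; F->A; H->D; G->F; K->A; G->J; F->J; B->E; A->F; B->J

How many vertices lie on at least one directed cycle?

A vertex is on a directed cycle iff it belongs to a strongly connected component of size ≥ 2 (or has a self-loop).
The vertices on cycles are {A, B, F, J} — 4 in total.

4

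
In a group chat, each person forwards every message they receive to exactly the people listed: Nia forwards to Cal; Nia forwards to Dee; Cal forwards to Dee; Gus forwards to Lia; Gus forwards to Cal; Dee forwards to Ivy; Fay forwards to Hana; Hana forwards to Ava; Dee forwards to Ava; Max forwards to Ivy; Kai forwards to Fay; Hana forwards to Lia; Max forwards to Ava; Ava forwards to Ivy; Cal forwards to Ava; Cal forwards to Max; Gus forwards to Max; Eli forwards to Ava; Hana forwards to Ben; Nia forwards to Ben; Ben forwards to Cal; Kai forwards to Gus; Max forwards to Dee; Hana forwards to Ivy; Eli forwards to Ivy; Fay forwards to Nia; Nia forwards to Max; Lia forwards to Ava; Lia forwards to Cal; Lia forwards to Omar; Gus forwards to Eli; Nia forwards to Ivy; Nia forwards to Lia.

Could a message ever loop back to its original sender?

DFS with white/gray/black marking, starting from Ava:
Ava gray
  Ivy gray
  Ivy black
Ava black
Omar gray
Omar black
Hana gray
  Lia gray
    Lia→Omar: Omar black — skip
    Cal gray
      Max gray
        Max→Ava: Ava black — skip
        Max→Ivy: Ivy black — skip
        Dee gray
          Dee→Ava: Ava black — skip
          Dee→Ivy: Ivy black — skip
        Dee black
      Max black
      Cal→Ava: Ava black — skip
      Cal→Dee: Dee black — skip
    Cal black
    Lia→Ava: Ava black — skip
  Lia black
  Ben gray
    Ben→Cal: Cal black — skip
  Ben black
  Hana→Ava: Ava black — skip
  Hana→Ivy: Ivy black — skip
Hana black
Gus gray
  Eli gray
    Eli→Ava: Ava black — skip
    Eli→Ivy: Ivy black — skip
  Eli black
  Gus→Lia: Lia black — skip
  Gus→Cal: Cal black — skip
  Gus→Max: Max black — skip
Gus black
Fay gray
  Nia gray
    Nia→Ben: Ben black — skip
    Nia→Max: Max black — skip
    Nia→Dee: Dee black — skip
    Nia→Ivy: Ivy black — skip
    Nia→Lia: Lia black — skip
    Nia→Cal: Cal black — skip
  Nia black
  Fay→Hana: Hana black — skip
Fay black
Kai gray
  Kai→Gus: Gus black — skip
  Kai→Fay: Fay black — skip
Kai black
Every edge goes to a white or black vertex — no back edge, so the graph is acyclic.

No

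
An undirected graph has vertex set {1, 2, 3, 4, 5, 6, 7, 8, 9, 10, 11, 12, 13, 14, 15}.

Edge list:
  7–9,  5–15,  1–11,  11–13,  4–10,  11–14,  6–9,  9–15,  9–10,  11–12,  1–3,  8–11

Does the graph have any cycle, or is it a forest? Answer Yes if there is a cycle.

No

DFS, tracking each vertex's parent; an edge to a visited non-parent vertex closes a cycle.
Start from 1:
visit 1 (parent –)
  visit 11 (parent 1)
    visit 13 (parent 11)
      13–11: parent, skip
    visit 8 (parent 11)
      8–11: parent, skip
    visit 12 (parent 11)
      12–11: parent, skip
    11–1: parent, skip
    visit 14 (parent 11)
      14–11: parent, skip
  visit 3 (parent 1)
    3–1: parent, skip
visit 2 (parent –)
visit 4 (parent –)
  visit 10 (parent 4)
    10–4: parent, skip
    visit 9 (parent 10)
      visit 15 (parent 9)
        15–9: parent, skip
        visit 5 (parent 15)
          5–15: parent, skip
      visit 7 (parent 9)
        7–9: parent, skip
      visit 6 (parent 9)
        6–9: parent, skip
      9–10: parent, skip
No non-parent visited neighbor found — the graph is a forest.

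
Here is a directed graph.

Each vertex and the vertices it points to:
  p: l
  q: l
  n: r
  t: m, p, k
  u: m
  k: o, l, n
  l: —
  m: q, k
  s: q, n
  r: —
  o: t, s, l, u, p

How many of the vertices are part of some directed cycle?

A vertex is on a directed cycle iff it belongs to a strongly connected component of size ≥ 2 (or has a self-loop).
The vertices on cycles are {k, m, o, t, u} — 5 in total.

5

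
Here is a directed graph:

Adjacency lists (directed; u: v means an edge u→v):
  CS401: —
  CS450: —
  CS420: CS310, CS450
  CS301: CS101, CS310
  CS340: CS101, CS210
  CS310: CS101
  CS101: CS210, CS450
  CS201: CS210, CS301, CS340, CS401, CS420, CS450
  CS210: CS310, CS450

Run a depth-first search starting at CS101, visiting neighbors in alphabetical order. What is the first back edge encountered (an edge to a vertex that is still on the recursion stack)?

DFS from CS101 (visiting neighbors in alphabetical order); mark gray on enter, black on exit:
CS101 gray
  CS210 gray
    CS310 gray
      CS310→CS101: CS101 is gray → back edge
First back edge: CS310 → CS101.

CS310→CS101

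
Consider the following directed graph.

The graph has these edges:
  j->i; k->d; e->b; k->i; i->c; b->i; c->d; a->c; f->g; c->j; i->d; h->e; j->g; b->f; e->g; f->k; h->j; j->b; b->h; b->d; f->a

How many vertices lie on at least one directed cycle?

9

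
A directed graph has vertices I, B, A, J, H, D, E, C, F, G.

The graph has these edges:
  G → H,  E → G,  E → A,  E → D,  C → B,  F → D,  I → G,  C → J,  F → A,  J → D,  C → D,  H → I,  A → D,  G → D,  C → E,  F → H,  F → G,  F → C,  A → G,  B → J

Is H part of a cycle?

Yes

H is on a cycle iff H can reach itself via ≥1 edge.
H → I → G → H — yes.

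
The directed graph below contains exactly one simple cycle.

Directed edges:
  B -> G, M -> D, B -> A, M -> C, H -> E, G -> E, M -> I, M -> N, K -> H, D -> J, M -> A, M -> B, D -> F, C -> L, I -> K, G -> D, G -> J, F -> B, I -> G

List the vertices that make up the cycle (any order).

DFS with gray/black marking from G:
G gray
  D gray
    J gray
    J black
    F gray
      B gray
        B→G: G is gray → back edge
Back edge closes the cycle G → D → F → B → G; its vertices are {B, D, F, G}.

B, D, F, G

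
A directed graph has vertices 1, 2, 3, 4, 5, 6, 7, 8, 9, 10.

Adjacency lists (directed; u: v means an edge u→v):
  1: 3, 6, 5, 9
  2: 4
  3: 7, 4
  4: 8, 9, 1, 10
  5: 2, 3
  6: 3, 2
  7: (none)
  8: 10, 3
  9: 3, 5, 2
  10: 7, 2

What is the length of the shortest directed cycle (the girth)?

For each vertex v, BFS finds the shortest path from v back to v.
The shortest such closed walk is 4 → 8 → 3 → 4, length 3.

3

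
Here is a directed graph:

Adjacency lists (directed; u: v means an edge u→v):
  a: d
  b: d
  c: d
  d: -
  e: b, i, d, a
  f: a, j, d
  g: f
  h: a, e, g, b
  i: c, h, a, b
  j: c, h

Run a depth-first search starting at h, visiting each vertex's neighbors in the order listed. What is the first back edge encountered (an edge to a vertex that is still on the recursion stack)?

i→h

DFS from h (visiting each vertex's neighbors in the order listed); mark gray on enter, black on exit:
h gray
  a gray
    d gray
    d black
  a black
  e gray
    b gray
      b→d: d black — skip
    b black
    i gray
      c gray
        c→d: d black — skip
      c black
      i→h: h is gray → back edge
First back edge: i → h.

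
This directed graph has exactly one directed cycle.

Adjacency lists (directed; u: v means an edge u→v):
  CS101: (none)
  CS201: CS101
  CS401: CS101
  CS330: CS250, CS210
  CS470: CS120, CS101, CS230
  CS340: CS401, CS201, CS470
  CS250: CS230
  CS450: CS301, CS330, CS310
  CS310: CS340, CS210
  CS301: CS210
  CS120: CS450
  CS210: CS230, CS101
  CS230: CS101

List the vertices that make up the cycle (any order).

DFS with gray/black marking from CS450:
CS450 gray
  CS301 gray
    CS210 gray
      CS230 gray
        CS101 gray
        CS101 black
      CS230 black
      CS210→CS101: CS101 black — skip
    CS210 black
  CS301 black
  CS330 gray
    CS250 gray
      CS250→CS230: CS230 black — skip
    CS250 black
    CS330→CS210: CS210 black — skip
  CS330 black
  CS310 gray
    CS340 gray
      CS401 gray
        CS401→CS101: CS101 black — skip
      CS401 black
      CS201 gray
        CS201→CS101: CS101 black — skip
      CS201 black
      CS470 gray
        CS120 gray
          CS120→CS450: CS450 is gray → back edge
Back edge closes the cycle CS450 → CS310 → CS340 → CS470 → CS120 → CS450; its vertices are {CS120, CS310, CS340, CS450, CS470}.

CS120, CS310, CS340, CS450, CS470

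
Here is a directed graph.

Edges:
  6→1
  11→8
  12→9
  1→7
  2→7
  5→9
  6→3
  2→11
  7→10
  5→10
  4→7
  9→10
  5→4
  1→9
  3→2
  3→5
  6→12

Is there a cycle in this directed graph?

No

DFS with white/gray/black marking, starting from 10:
10 gray
10 black
1 gray
  7 gray
    7→10: 10 black — skip
  7 black
  9 gray
    9→10: 10 black — skip
  9 black
1 black
2 gray
  11 gray
    8 gray
    8 black
  11 black
  2→7: 7 black — skip
2 black
3 gray
  3→2: 2 black — skip
  5 gray
    5→9: 9 black — skip
    5→10: 10 black — skip
    4 gray
      4→7: 7 black — skip
    4 black
  5 black
3 black
6 gray
  6→3: 3 black — skip
  12 gray
    12→9: 9 black — skip
  12 black
  6→1: 1 black — skip
6 black
Every edge goes to a white or black vertex — no back edge, so the graph is acyclic.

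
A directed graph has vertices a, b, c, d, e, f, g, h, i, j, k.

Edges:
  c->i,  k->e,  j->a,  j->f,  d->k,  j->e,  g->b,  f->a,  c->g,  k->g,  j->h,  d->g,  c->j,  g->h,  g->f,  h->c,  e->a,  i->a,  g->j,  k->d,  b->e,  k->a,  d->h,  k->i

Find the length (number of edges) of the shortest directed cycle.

For each vertex v, BFS finds the shortest path from v back to v.
The shortest such closed walk is d → k → d, length 2.

2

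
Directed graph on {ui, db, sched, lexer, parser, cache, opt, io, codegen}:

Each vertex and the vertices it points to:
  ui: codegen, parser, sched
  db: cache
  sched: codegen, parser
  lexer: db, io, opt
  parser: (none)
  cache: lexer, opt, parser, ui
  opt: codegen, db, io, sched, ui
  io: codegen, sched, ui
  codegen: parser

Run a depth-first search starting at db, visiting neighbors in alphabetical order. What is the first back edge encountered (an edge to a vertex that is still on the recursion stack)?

lexer->db

DFS from db (visiting neighbors in alphabetical order); mark gray on enter, black on exit:
db gray
  cache gray
    lexer gray
      lexer→db: db is gray → back edge
First back edge: lexer → db.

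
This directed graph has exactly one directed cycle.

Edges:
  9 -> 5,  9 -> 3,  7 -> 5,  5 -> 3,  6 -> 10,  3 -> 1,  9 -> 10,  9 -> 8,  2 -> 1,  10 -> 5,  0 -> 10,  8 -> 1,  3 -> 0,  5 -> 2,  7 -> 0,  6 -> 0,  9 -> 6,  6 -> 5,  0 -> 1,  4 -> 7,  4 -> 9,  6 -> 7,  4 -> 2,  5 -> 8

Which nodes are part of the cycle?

0, 3, 5, 10

DFS with gray/black marking from 10:
10 gray
  5 gray
    3 gray
      0 gray
        0→10: 10 is gray → back edge
Back edge closes the cycle 10 → 5 → 3 → 0 → 10; its vertices are {0, 3, 5, 10}.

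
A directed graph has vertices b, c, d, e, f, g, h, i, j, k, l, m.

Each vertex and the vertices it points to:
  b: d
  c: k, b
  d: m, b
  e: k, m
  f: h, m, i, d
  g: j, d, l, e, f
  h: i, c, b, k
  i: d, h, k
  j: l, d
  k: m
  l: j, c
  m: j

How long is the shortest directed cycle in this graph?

2

For each vertex v, BFS finds the shortest path from v back to v.
The shortest such closed walk is j → l → j, length 2.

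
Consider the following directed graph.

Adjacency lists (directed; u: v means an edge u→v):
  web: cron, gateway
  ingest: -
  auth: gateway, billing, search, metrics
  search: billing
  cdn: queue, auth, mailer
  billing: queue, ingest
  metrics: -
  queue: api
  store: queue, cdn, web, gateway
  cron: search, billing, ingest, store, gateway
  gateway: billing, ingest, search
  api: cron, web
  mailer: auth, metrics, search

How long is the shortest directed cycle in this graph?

For each vertex v, BFS finds the shortest path from v back to v.
The shortest such closed walk is store → web → cron → store, length 3.

3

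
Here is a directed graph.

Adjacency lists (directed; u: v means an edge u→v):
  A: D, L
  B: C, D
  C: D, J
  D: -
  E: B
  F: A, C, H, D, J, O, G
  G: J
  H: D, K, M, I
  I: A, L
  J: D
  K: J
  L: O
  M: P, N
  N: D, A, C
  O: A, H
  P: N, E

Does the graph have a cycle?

DFS with white/gray/black marking, starting from P:
P gray
  N gray
    D gray
    D black
    A gray
      A→D: D black — skip
      L gray
        O gray
          O→A: A is gray → back edge
Back edge found, so a cycle exists: A → L → O → A.

Yes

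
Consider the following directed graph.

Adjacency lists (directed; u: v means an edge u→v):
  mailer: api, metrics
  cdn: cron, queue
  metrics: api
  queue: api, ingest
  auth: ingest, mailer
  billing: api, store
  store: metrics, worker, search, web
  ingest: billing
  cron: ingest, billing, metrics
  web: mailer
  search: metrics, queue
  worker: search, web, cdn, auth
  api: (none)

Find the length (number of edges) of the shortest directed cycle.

For each vertex v, BFS finds the shortest path from v back to v.
The shortest such closed walk is store → search → queue → ingest → billing → store, length 5.

5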